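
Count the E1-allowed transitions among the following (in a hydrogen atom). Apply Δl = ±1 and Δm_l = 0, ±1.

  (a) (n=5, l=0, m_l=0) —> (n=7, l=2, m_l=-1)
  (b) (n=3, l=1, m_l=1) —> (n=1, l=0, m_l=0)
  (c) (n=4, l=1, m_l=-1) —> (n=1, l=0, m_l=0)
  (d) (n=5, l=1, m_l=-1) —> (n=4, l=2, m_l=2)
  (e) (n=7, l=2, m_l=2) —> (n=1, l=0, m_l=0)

2

(a) forbidden — Δl = +2 (E1 requires Δl = ±1)
(b) allowed
(c) allowed
(d) forbidden — Δm_l = +3 (E1 requires Δm_l = 0, ±1)
(e) forbidden — Δl = -2 (E1 requires Δl = ±1); Δm_l = -2 (E1 requires Δm_l = 0, ±1)
Total allowed: 2 of 5.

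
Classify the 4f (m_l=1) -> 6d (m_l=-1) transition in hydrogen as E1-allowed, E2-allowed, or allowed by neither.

Δl = 2 − 3 = -1; l_i + l_f = 5.
Δm_l = -2.
E1 (Δl = ±1, |Δm_l| ≤ 1): not satisfied.
E2 (Δl = 0,±2, l_i+l_f ≥ 2, |Δm_l| ≤ 2): not satisfied.

neither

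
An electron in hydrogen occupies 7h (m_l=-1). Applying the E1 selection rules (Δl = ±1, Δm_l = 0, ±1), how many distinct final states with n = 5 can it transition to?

3

E1 requires Δl = ±1, so l_f ∈ {4, 6}; with 0 ≤ l_f ≤ n_f−1 = 4, the allowed l_f values are {4}.
For l_f = 4: m_f ∈ {m_i−1, m_i, m_i+1} ∩ [−4, 4] = {-2, -1, 0} → 3 states.
Total: 3.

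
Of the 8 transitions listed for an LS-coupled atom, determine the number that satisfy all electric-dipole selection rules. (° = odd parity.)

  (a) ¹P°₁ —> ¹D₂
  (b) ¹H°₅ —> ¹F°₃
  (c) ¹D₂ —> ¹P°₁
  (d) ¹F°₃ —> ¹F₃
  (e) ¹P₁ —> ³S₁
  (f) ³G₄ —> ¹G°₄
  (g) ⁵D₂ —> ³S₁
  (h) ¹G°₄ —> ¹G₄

(a) allowed
(b) forbidden (parity, ΔL, ΔJ fail)
(c) allowed
(d) allowed
(e) forbidden (parity, ΔS fail)
(f) forbidden (ΔS fails)
(g) forbidden (parity, ΔS, ΔL fail)
(h) allowed
Total allowed: 4 of 8.

4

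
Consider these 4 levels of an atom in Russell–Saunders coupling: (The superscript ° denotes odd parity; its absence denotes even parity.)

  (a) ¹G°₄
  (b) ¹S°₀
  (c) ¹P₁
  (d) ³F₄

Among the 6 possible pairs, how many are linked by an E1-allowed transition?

(a)–(b): forbidden (parity, ΔL, ΔJ).
(a)–(c): forbidden (ΔL, ΔJ).
(a)–(d): forbidden (ΔS).
(b)–(c): allowed.
(b)–(d): forbidden (ΔS, ΔL, ΔJ).
(c)–(d): forbidden (parity, ΔS, ΔL, ΔJ).
Allowed pairs: 1 of 6.

1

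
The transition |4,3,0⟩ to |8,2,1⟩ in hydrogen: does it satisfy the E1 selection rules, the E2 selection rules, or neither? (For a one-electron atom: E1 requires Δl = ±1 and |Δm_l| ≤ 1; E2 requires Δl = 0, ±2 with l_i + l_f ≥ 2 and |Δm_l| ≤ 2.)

Δl = 2 − 3 = -1; l_i + l_f = 5.
Δm_l = +1.
E1 (Δl = ±1, |Δm_l| ≤ 1): satisfied.
E2 (Δl = 0,±2, l_i+l_f ≥ 2, |Δm_l| ≤ 2): not satisfied.

E1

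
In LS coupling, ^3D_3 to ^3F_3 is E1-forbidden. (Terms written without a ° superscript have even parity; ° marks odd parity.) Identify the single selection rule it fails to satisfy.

parity

Reading off the term symbols: S 1→1, L 2→3, J 3→3, parity even→even.
Parity must change: even → even — violated.
ΔS = 0: S: 1 → 1 — satisfied.
ΔL = 0, ±1 (not L=0↔0): L: 2 → 3, ΔL = +1 — satisfied.
ΔJ = 0, ±1 (not J=0↔0): J: 3 → 3, ΔJ = +0 — satisfied.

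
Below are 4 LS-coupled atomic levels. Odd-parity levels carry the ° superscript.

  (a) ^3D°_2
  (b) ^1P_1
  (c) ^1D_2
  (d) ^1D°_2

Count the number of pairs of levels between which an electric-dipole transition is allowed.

2

(a)–(b): forbidden (ΔS).
(a)–(c): forbidden (ΔS).
(a)–(d): forbidden (parity, ΔS).
(b)–(c): forbidden (parity).
(b)–(d): allowed.
(c)–(d): allowed.
Allowed pairs: 2 of 6.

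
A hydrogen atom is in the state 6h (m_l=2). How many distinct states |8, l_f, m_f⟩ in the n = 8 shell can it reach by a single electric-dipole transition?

6

E1 requires Δl = ±1, so l_f ∈ {4, 6}; with 0 ≤ l_f ≤ n_f−1 = 7, the allowed l_f values are {4, 6}.
For l_f = 4: m_f ∈ {m_i−1, m_i, m_i+1} ∩ [−4, 4] = {1, 2, 3} → 3 states.
For l_f = 6: m_f ∈ {m_i−1, m_i, m_i+1} ∩ [−6, 6] = {1, 2, 3} → 3 states.
Total: 6.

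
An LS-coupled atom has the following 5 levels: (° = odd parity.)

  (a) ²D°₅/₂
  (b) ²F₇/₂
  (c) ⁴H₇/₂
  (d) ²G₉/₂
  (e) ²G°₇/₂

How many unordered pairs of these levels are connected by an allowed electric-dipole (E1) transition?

3

(a)–(b): allowed.
(a)–(c): forbidden (ΔS, ΔL).
(a)–(d): forbidden (ΔL, ΔJ).
(a)–(e): forbidden (parity, ΔL).
(b)–(c): forbidden (parity, ΔS, ΔL).
(b)–(d): forbidden (parity).
(b)–(e): allowed.
(c)–(d): forbidden (parity, ΔS).
(c)–(e): forbidden (ΔS).
(d)–(e): allowed.
Allowed pairs: 3 of 10.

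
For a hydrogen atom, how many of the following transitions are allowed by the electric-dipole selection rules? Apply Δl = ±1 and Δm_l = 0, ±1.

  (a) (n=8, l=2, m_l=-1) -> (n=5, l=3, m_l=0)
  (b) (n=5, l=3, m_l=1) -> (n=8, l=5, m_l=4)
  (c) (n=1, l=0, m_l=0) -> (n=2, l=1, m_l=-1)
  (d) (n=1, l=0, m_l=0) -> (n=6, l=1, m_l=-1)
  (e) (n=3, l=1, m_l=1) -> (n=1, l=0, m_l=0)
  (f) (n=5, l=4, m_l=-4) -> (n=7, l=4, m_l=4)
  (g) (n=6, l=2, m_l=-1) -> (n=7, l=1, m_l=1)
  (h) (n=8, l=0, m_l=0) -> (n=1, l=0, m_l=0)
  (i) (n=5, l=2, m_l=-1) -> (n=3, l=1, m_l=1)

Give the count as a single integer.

(a) allowed
(b) forbidden — Δl = +2 (E1 requires Δl = ±1); Δm_l = +3 (E1 requires Δm_l = 0, ±1)
(c) allowed
(d) allowed
(e) allowed
(f) forbidden — Δl = +0 (E1 requires Δl = ±1); Δm_l = +8 (E1 requires Δm_l = 0, ±1)
(g) forbidden — Δm_l = +2 (E1 requires Δm_l = 0, ±1)
(h) forbidden — Δl = +0 (E1 requires Δl = ±1)
(i) forbidden — Δm_l = +2 (E1 requires Δm_l = 0, ±1)
Total allowed: 4 of 9.

4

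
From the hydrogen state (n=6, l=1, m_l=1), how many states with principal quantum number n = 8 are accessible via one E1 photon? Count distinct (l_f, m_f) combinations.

4

E1 requires Δl = ±1, so l_f ∈ {0, 2}; with 0 ≤ l_f ≤ n_f−1 = 7, the allowed l_f values are {0, 2}.
For l_f = 0: m_f ∈ {m_i−1, m_i, m_i+1} ∩ [−0, 0] = {0} → 1 state.
For l_f = 2: m_f ∈ {m_i−1, m_i, m_i+1} ∩ [−2, 2] = {0, 1, 2} → 3 states.
Total: 4.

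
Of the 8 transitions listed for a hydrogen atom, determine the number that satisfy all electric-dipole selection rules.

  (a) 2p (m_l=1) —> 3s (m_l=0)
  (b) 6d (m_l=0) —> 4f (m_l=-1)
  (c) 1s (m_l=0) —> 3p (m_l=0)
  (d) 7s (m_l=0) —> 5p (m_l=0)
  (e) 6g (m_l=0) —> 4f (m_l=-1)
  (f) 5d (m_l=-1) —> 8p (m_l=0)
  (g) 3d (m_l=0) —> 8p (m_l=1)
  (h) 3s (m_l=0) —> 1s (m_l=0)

7

(a) allowed
(b) allowed
(c) allowed
(d) allowed
(e) allowed
(f) allowed
(g) allowed
(h) forbidden — Δl = +0 (E1 requires Δl = ±1)
Total allowed: 7 of 8.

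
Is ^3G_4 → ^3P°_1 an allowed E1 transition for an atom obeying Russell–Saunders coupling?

forbidden

Parity must change: even → odd — ✓.
ΔS = 0: S: 1 → 1 — ✓.
ΔJ = 0, ±1 (not J=0↔0): J: 4 → 1, ΔJ = -3 — ✗.
ΔL = 0, ±1 (not L=0↔0): L: 4 → 1, ΔL = -3 — ✗.
Rule(s) violated: ΔL, ΔJ.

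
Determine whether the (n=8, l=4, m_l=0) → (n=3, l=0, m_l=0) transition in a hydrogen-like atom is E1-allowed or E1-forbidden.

forbidden

l: 4 → 0 (Δl = -4). Δl = ±1 fails.
Δm_l = 0 − (0) = +0. E1 requires Δm_l = 0, ±1: ok.
The transition is electric-dipole forbidden.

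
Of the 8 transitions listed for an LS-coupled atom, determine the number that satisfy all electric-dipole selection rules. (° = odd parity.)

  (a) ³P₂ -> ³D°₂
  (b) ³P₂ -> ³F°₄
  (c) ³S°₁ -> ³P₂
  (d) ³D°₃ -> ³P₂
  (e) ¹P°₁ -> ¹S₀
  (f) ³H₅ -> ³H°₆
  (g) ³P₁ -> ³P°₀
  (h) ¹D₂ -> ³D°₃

6

(a) allowed
(b) forbidden (ΔL, ΔJ fail)
(c) allowed
(d) allowed
(e) allowed
(f) allowed
(g) allowed
(h) forbidden (ΔS fails)
Total allowed: 6 of 8.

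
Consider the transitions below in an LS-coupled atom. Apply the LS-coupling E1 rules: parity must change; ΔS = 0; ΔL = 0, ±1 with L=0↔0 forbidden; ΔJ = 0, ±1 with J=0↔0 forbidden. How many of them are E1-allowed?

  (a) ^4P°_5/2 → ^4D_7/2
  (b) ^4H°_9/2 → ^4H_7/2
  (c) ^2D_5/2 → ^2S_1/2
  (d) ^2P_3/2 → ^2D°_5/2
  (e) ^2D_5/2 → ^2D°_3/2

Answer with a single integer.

4

(a) allowed
(b) allowed
(c) forbidden (parity, ΔL, ΔJ fail)
(d) allowed
(e) allowed
Total allowed: 4 of 5.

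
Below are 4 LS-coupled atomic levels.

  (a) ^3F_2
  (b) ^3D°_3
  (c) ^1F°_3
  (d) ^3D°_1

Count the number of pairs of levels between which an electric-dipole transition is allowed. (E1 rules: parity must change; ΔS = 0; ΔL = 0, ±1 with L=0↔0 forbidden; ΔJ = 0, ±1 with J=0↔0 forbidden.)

(a)–(b): allowed.
(a)–(c): forbidden (ΔS).
(a)–(d): allowed.
(b)–(c): forbidden (parity, ΔS).
(b)–(d): forbidden (parity, ΔJ).
(c)–(d): forbidden (parity, ΔS, ΔJ).
Allowed pairs: 2 of 6.

2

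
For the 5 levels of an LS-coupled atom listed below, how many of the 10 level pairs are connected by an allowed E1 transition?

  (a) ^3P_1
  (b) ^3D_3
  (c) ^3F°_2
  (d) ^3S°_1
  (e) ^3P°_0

3

(a)–(b): forbidden (parity, ΔJ).
(a)–(c): forbidden (ΔL).
(a)–(d): allowed.
(a)–(e): allowed.
(b)–(c): allowed.
(b)–(d): forbidden (ΔL, ΔJ).
(b)–(e): forbidden (ΔJ).
(c)–(d): forbidden (parity, ΔL).
(c)–(e): forbidden (parity, ΔL, ΔJ).
(d)–(e): forbidden (parity).
Allowed pairs: 3 of 10.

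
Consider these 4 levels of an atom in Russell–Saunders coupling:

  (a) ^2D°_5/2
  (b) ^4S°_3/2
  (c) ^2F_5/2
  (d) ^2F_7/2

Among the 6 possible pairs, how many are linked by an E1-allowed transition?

2

(a)–(b): forbidden (parity, ΔS, ΔL).
(a)–(c): allowed.
(a)–(d): allowed.
(b)–(c): forbidden (ΔS, ΔL).
(b)–(d): forbidden (ΔS, ΔL, ΔJ).
(c)–(d): forbidden (parity).
Allowed pairs: 2 of 6.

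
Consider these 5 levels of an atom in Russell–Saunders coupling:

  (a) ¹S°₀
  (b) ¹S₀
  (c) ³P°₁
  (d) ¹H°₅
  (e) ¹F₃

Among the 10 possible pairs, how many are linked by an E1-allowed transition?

(a)–(b): forbidden (ΔL, ΔJ).
(a)–(c): forbidden (parity, ΔS).
(a)–(d): forbidden (parity, ΔL, ΔJ).
(a)–(e): forbidden (ΔL, ΔJ).
(b)–(c): forbidden (ΔS).
(b)–(d): forbidden (ΔL, ΔJ).
(b)–(e): forbidden (parity, ΔL, ΔJ).
(c)–(d): forbidden (parity, ΔS, ΔL, ΔJ).
(c)–(e): forbidden (ΔS, ΔL, ΔJ).
(d)–(e): forbidden (ΔL, ΔJ).
Allowed pairs: 0 of 10.

0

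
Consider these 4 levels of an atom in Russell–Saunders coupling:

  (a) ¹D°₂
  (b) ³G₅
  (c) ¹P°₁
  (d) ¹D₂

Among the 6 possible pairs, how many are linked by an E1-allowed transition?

(a)–(b): forbidden (ΔS, ΔL, ΔJ).
(a)–(c): forbidden (parity).
(a)–(d): allowed.
(b)–(c): forbidden (ΔS, ΔL, ΔJ).
(b)–(d): forbidden (parity, ΔS, ΔL, ΔJ).
(c)–(d): allowed.
Allowed pairs: 2 of 6.

2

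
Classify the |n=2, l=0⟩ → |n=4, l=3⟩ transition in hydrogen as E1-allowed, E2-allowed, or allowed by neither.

neither

Δl = 3 − 0 = +3; l_i + l_f = 3.
E1 (Δl = ±1): not satisfied.
E2 (Δl = 0,±2, l_i+l_f ≥ 2): not satisfied.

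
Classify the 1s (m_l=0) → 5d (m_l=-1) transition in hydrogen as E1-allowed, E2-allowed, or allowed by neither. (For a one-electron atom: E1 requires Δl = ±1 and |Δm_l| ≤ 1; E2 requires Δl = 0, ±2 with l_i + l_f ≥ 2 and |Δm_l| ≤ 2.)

E2

Δl = 2 − 0 = +2; l_i + l_f = 2.
Δm_l = -1.
E1 (Δl = ±1, |Δm_l| ≤ 1): not satisfied.
E2 (Δl = 0,±2, l_i+l_f ≥ 2, |Δm_l| ≤ 2): satisfied.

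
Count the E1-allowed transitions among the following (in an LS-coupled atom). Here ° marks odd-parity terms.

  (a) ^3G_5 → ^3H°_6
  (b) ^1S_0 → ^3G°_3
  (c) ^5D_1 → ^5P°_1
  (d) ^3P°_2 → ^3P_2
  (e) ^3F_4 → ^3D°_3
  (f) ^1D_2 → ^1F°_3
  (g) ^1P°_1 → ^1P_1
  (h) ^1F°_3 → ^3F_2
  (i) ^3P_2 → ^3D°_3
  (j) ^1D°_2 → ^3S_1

7

(a) allowed
(b) forbidden (ΔS, ΔL, ΔJ fail)
(c) allowed
(d) allowed
(e) allowed
(f) allowed
(g) allowed
(h) forbidden (ΔS fails)
(i) allowed
(j) forbidden (ΔS, ΔL fail)
Total allowed: 7 of 10.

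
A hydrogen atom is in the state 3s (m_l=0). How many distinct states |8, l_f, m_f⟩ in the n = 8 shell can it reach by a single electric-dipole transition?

E1 requires Δl = ±1, so l_f ∈ {-1, 1}; with 0 ≤ l_f ≤ n_f−1 = 7, the allowed l_f values are {1}.
For l_f = 1: m_f ∈ {m_i−1, m_i, m_i+1} ∩ [−1, 1] = {-1, 0, 1} → 3 states.
Total: 3.

3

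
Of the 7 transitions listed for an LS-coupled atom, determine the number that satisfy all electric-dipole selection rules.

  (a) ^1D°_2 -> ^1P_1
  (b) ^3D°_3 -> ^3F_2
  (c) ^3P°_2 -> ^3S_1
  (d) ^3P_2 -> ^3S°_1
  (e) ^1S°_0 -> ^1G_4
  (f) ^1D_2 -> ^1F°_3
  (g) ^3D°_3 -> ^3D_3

6

(a) allowed
(b) allowed
(c) allowed
(d) allowed
(e) forbidden (ΔL, ΔJ fail)
(f) allowed
(g) allowed
Total allowed: 6 of 7.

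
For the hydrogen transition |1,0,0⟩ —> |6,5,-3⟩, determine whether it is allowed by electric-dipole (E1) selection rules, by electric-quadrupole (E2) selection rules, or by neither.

Δl = 5 − 0 = +5; l_i + l_f = 5.
Δm_l = -3.
E1 (Δl = ±1, |Δm_l| ≤ 1): not satisfied.
E2 (Δl = 0,±2, l_i+l_f ≥ 2, |Δm_l| ≤ 2): not satisfied.

neither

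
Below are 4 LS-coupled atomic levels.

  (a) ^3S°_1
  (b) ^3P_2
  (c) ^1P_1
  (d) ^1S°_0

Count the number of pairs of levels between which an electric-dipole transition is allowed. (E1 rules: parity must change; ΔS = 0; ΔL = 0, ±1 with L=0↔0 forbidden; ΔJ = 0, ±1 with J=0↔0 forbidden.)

2

(a)–(b): allowed.
(a)–(c): forbidden (ΔS).
(a)–(d): forbidden (parity, ΔS, ΔL).
(b)–(c): forbidden (parity, ΔS).
(b)–(d): forbidden (ΔS, ΔJ).
(c)–(d): allowed.
Allowed pairs: 2 of 6.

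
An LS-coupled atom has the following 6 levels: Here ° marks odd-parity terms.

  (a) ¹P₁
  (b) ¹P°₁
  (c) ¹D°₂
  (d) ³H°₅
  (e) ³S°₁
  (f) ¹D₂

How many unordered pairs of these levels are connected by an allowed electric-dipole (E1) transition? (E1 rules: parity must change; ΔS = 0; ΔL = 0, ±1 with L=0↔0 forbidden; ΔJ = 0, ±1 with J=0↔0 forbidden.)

4

(a)–(b): allowed.
(a)–(c): allowed.
(a)–(d): forbidden (ΔS, ΔL, ΔJ).
(a)–(e): forbidden (ΔS).
(a)–(f): forbidden (parity).
(b)–(c): forbidden (parity).
(b)–(d): forbidden (parity, ΔS, ΔL, ΔJ).
(b)–(e): forbidden (parity, ΔS).
(b)–(f): allowed.
(c)–(d): forbidden (parity, ΔS, ΔL, ΔJ).
(c)–(e): forbidden (parity, ΔS, ΔL).
(c)–(f): allowed.
(d)–(e): forbidden (parity, ΔL, ΔJ).
(d)–(f): forbidden (ΔS, ΔL, ΔJ).
(e)–(f): forbidden (ΔS, ΔL).
Allowed pairs: 4 of 15.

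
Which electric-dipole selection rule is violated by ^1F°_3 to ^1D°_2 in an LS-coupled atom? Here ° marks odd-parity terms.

parity

ΔL = 0, ±1 (not L=0↔0): L: 3 → 2, ΔL = -1 — passes.
ΔS = 0: S: 0 → 0 — passes.
Parity must change: odd → odd — fails.
ΔJ = 0, ±1 (not J=0↔0): J: 3 → 2, ΔJ = -1 — passes.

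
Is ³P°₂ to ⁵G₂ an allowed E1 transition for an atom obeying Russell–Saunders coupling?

ΔS = 0: S: 1 → 2 — fails.
ΔJ = 0, ±1 (not J=0↔0): J: 2 → 2, ΔJ = +0 — ok.
ΔL = 0, ±1 (not L=0↔0): L: 1 → 4, ΔL = +3 — fails.
Parity must change: odd → even — ok.
Rule(s) violated: ΔS, ΔL.

forbidden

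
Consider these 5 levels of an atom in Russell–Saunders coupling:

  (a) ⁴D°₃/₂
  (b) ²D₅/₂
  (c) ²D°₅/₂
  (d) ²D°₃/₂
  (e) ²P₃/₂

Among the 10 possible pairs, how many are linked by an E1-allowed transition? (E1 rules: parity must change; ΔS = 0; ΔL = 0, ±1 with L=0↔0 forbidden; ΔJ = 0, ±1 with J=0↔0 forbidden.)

(a)–(b): forbidden (ΔS).
(a)–(c): forbidden (parity, ΔS).
(a)–(d): forbidden (parity, ΔS).
(a)–(e): forbidden (ΔS).
(b)–(c): allowed.
(b)–(d): allowed.
(b)–(e): forbidden (parity).
(c)–(d): forbidden (parity).
(c)–(e): allowed.
(d)–(e): allowed.
Allowed pairs: 4 of 10.

4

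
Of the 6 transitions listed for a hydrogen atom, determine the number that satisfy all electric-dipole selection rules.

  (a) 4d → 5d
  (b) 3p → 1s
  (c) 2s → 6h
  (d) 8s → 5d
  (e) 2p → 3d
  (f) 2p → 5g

(a) forbidden — Δl = +0 (E1 requires Δl = ±1)
(b) allowed
(c) forbidden — Δl = +5 (E1 requires Δl = ±1)
(d) forbidden — Δl = +2 (E1 requires Δl = ±1)
(e) allowed
(f) forbidden — Δl = +3 (E1 requires Δl = ±1)
Total allowed: 2 of 6.

2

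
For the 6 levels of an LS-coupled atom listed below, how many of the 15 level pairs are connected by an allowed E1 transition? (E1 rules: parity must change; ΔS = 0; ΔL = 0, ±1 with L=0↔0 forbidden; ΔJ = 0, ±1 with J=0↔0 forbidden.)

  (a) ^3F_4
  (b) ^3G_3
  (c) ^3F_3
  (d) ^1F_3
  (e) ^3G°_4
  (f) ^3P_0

(a)–(b): forbidden (parity).
(a)–(c): forbidden (parity).
(a)–(d): forbidden (parity, ΔS).
(a)–(e): allowed.
(a)–(f): forbidden (parity, ΔL, ΔJ).
(b)–(c): forbidden (parity).
(b)–(d): forbidden (parity, ΔS).
(b)–(e): allowed.
(b)–(f): forbidden (parity, ΔL, ΔJ).
(c)–(d): forbidden (parity, ΔS).
(c)–(e): allowed.
(c)–(f): forbidden (parity, ΔL, ΔJ).
(d)–(e): forbidden (ΔS).
(d)–(f): forbidden (parity, ΔS, ΔL, ΔJ).
(e)–(f): forbidden (ΔL, ΔJ).
Allowed pairs: 3 of 15.

3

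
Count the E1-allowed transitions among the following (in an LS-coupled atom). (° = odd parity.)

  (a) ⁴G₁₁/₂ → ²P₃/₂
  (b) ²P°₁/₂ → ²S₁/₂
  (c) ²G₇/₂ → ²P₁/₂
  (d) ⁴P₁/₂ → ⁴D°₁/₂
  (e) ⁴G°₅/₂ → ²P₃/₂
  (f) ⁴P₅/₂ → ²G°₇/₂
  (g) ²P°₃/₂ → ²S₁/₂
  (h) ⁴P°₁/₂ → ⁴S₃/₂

(a) forbidden (parity, ΔS, ΔL, ΔJ fail)
(b) allowed
(c) forbidden (parity, ΔL, ΔJ fail)
(d) allowed
(e) forbidden (ΔS, ΔL fail)
(f) forbidden (ΔS, ΔL fail)
(g) allowed
(h) allowed
Total allowed: 4 of 8.

4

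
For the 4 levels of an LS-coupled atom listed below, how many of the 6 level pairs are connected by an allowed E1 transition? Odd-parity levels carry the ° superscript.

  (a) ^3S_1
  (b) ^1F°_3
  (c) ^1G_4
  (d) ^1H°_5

2

(a)–(b): forbidden (ΔS, ΔL, ΔJ).
(a)–(c): forbidden (parity, ΔS, ΔL, ΔJ).
(a)–(d): forbidden (ΔS, ΔL, ΔJ).
(b)–(c): allowed.
(b)–(d): forbidden (parity, ΔL, ΔJ).
(c)–(d): allowed.
Allowed pairs: 2 of 6.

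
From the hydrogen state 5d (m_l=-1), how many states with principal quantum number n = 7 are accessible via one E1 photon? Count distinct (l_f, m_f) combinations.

E1 requires Δl = ±1, so l_f ∈ {1, 3}; with 0 ≤ l_f ≤ n_f−1 = 6, the allowed l_f values are {1, 3}.
For l_f = 1: m_f ∈ {m_i−1, m_i, m_i+1} ∩ [−1, 1] = {-1, 0} → 2 states.
For l_f = 3: m_f ∈ {m_i−1, m_i, m_i+1} ∩ [−3, 3] = {-2, -1, 0} → 3 states.
Total: 5.

5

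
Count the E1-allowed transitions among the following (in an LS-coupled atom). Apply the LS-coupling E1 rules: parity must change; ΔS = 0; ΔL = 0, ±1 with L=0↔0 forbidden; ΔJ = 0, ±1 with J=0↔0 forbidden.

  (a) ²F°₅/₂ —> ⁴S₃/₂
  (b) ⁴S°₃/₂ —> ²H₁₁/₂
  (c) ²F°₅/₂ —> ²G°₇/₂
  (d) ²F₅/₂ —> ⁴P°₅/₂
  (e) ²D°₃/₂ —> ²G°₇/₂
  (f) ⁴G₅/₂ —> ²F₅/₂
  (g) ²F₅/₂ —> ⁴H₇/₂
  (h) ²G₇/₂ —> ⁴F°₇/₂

(a) forbidden (ΔS, ΔL fail)
(b) forbidden (ΔS, ΔL, ΔJ fail)
(c) forbidden (parity fails)
(d) forbidden (ΔS, ΔL fail)
(e) forbidden (parity, ΔL, ΔJ fail)
(f) forbidden (parity, ΔS fail)
(g) forbidden (parity, ΔS, ΔL fail)
(h) forbidden (ΔS fails)
Total allowed: 0 of 8.

0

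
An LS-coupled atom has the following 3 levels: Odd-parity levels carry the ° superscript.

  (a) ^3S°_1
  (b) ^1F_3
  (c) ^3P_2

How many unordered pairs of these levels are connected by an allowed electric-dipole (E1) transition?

1

(a)–(b): forbidden (ΔS, ΔL, ΔJ).
(a)–(c): allowed.
(b)–(c): forbidden (parity, ΔS, ΔL).
Allowed pairs: 1 of 3.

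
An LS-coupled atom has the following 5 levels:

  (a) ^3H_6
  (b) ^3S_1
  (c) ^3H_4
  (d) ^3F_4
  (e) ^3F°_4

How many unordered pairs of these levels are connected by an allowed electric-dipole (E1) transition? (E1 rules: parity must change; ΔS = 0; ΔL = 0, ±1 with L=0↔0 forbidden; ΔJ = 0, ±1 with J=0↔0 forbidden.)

1

(a)–(b): forbidden (parity, ΔL, ΔJ).
(a)–(c): forbidden (parity, ΔJ).
(a)–(d): forbidden (parity, ΔL, ΔJ).
(a)–(e): forbidden (ΔL, ΔJ).
(b)–(c): forbidden (parity, ΔL, ΔJ).
(b)–(d): forbidden (parity, ΔL, ΔJ).
(b)–(e): forbidden (ΔL, ΔJ).
(c)–(d): forbidden (parity, ΔL).
(c)–(e): forbidden (ΔL).
(d)–(e): allowed.
Allowed pairs: 1 of 10.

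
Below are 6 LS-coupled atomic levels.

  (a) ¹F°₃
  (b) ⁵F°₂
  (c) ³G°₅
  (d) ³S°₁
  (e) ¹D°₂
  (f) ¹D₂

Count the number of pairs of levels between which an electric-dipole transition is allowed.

(a)–(b): forbidden (parity, ΔS).
(a)–(c): forbidden (parity, ΔS, ΔJ).
(a)–(d): forbidden (parity, ΔS, ΔL, ΔJ).
(a)–(e): forbidden (parity).
(a)–(f): allowed.
(b)–(c): forbidden (parity, ΔS, ΔJ).
(b)–(d): forbidden (parity, ΔS, ΔL).
(b)–(e): forbidden (parity, ΔS).
(b)–(f): forbidden (ΔS).
(c)–(d): forbidden (parity, ΔL, ΔJ).
(c)–(e): forbidden (parity, ΔS, ΔL, ΔJ).
(c)–(f): forbidden (ΔS, ΔL, ΔJ).
(d)–(e): forbidden (parity, ΔS, ΔL).
(d)–(f): forbidden (ΔS, ΔL).
(e)–(f): allowed.
Allowed pairs: 2 of 15.

2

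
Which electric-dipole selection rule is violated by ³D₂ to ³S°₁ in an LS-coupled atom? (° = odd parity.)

Parity must change: even → odd — satisfied.
ΔS = 0: S: 1 → 1 — satisfied.
ΔL = 0, ±1 (not L=0↔0): L: 2 → 0, ΔL = -2 — violated.
ΔJ = 0, ±1 (not J=0↔0): J: 2 → 1, ΔJ = -1 — satisfied.

the ΔL = 0, ±1 rule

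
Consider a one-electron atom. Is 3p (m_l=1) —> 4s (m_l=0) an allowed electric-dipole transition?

Δl = 0 − 1 = -1; the E1 rule Δl = ±1 is ✓.
m_l: 1 → 0 (Δm_l = -1). |Δm_l| ≤ 1 ✓.
All E1 selection rules are satisfied.

allowed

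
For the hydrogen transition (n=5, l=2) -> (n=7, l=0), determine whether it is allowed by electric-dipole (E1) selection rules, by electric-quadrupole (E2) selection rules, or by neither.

E2

Δl = 0 − 2 = -2; l_i + l_f = 2.
E1 (Δl = ±1): not satisfied.
E2 (Δl = 0,±2, l_i+l_f ≥ 2): satisfied.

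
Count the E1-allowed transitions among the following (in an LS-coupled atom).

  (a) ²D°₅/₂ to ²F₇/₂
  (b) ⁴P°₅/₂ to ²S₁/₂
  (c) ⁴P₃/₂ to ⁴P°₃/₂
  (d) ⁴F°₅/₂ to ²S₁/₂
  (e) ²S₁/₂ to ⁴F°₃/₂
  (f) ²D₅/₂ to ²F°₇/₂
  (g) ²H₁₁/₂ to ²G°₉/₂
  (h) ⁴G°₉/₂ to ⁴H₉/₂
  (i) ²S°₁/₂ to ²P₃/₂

6

(a) allowed
(b) forbidden (ΔS, ΔJ fail)
(c) allowed
(d) forbidden (ΔS, ΔL, ΔJ fail)
(e) forbidden (ΔS, ΔL fail)
(f) allowed
(g) allowed
(h) allowed
(i) allowed
Total allowed: 6 of 9.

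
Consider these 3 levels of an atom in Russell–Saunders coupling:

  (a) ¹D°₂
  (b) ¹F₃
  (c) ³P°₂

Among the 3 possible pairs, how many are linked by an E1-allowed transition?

(a)–(b): allowed.
(a)–(c): forbidden (parity, ΔS).
(b)–(c): forbidden (ΔS, ΔL).
Allowed pairs: 1 of 3.

1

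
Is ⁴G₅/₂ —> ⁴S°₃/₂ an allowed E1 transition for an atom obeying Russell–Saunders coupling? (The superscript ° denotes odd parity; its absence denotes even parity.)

forbidden

Reading off the term symbols: S 3/2→3/2, L 4→0, J 5/2→3/2, parity even→odd.
ΔL = 0, ±1 (not L=0↔0): L: 4 → 0, ΔL = -4 — ✗.
ΔS = 0: S: 3/2 → 3/2 — ✓.
ΔJ = 0, ±1 (not J=0↔0): J: 5/2 → 3/2, ΔJ = -1 — ✓.
Parity must change: even → odd — ✓.
Rule(s) violated: ΔL.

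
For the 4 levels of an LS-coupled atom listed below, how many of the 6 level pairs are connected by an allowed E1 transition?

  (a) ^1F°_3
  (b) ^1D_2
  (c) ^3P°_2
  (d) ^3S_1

(a)–(b): allowed.
(a)–(c): forbidden (parity, ΔS, ΔL).
(a)–(d): forbidden (ΔS, ΔL, ΔJ).
(b)–(c): forbidden (ΔS).
(b)–(d): forbidden (parity, ΔS, ΔL).
(c)–(d): allowed.
Allowed pairs: 2 of 6.

2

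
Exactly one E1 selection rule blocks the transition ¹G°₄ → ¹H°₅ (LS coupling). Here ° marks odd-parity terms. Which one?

parity

ΔS = 0: S: 0 → 0 — ✓.
Parity must change: odd → odd — ✗.
ΔJ = 0, ±1 (not J=0↔0): J: 4 → 5, ΔJ = +1 — ✓.
ΔL = 0, ±1 (not L=0↔0): L: 4 → 5, ΔL = +1 — ✓.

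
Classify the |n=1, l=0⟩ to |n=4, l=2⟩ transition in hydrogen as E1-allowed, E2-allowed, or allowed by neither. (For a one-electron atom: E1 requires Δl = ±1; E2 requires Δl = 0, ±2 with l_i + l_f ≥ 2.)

E2

Δl = 2 − 0 = +2; l_i + l_f = 2.
E1 (Δl = ±1): not satisfied.
E2 (Δl = 0,±2, l_i+l_f ≥ 2): satisfied.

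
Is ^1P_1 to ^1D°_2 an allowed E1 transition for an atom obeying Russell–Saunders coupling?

Reading off the term symbols: S 0→0, L 1→2, J 1→2, parity even→odd.
Parity must change: even → odd — ✓.
ΔS = 0: S: 0 → 0 — ✓.
ΔL = 0, ±1 (not L=0↔0): L: 1 → 2, ΔL = +1 — ✓.
ΔJ = 0, ±1 (not J=0↔0): J: 1 → 2, ΔJ = +1 — ✓.
All four E1 rules are satisfied.

allowed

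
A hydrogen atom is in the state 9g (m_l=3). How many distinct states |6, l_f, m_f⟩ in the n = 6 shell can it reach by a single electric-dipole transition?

E1 requires Δl = ±1, so l_f ∈ {3, 5}; with 0 ≤ l_f ≤ n_f−1 = 5, the allowed l_f values are {3, 5}.
For l_f = 3: m_f ∈ {m_i−1, m_i, m_i+1} ∩ [−3, 3] = {2, 3} → 2 states.
For l_f = 5: m_f ∈ {m_i−1, m_i, m_i+1} ∩ [−5, 5] = {2, 3, 4} → 3 states.
Total: 5.

5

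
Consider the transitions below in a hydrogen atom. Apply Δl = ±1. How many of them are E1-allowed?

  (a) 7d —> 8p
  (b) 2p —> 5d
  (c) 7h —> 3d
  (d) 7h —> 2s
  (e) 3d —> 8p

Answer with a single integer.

(a) allowed
(b) allowed
(c) forbidden — Δl = -3 (E1 requires Δl = ±1)
(d) forbidden — Δl = -5 (E1 requires Δl = ±1)
(e) allowed
Total allowed: 3 of 5.

3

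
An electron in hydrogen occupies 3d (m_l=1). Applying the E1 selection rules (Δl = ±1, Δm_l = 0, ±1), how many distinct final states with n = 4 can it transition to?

5

E1 requires Δl = ±1, so l_f ∈ {1, 3}; with 0 ≤ l_f ≤ n_f−1 = 3, the allowed l_f values are {1, 3}.
For l_f = 1: m_f ∈ {m_i−1, m_i, m_i+1} ∩ [−1, 1] = {0, 1} → 2 states.
For l_f = 3: m_f ∈ {m_i−1, m_i, m_i+1} ∩ [−3, 3] = {0, 1, 2} → 3 states.
Total: 5.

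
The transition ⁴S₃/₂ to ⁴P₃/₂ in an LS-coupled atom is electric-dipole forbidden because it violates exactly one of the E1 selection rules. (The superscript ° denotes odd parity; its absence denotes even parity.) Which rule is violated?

Reading off the term symbols: S 3/2→3/2, L 0→1, J 3/2→3/2, parity even→even.
Parity must change: even → even — fails.
ΔS = 0: S: 3/2 → 3/2 — ok.
ΔL = 0, ±1 (not L=0↔0): L: 0 → 1, ΔL = +1 — ok.
ΔJ = 0, ±1 (not J=0↔0): J: 3/2 → 3/2, ΔJ = +0 — ok.

parity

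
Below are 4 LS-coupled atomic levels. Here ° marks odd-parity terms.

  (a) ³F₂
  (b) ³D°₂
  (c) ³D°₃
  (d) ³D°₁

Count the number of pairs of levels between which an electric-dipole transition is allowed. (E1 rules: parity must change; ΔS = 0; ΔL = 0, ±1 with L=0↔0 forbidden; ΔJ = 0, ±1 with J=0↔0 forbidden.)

(a)–(b): allowed.
(a)–(c): allowed.
(a)–(d): allowed.
(b)–(c): forbidden (parity).
(b)–(d): forbidden (parity).
(c)–(d): forbidden (parity, ΔJ).
Allowed pairs: 3 of 6.

3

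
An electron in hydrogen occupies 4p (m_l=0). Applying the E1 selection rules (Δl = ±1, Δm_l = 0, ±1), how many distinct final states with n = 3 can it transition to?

E1 requires Δl = ±1, so l_f ∈ {0, 2}; with 0 ≤ l_f ≤ n_f−1 = 2, the allowed l_f values are {0, 2}.
For l_f = 0: m_f ∈ {m_i−1, m_i, m_i+1} ∩ [−0, 0] = {0} → 1 state.
For l_f = 2: m_f ∈ {m_i−1, m_i, m_i+1} ∩ [−2, 2] = {-1, 0, 1} → 3 states.
Total: 4.

4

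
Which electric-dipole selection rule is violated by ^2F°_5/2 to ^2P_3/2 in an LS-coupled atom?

Parity must change: odd → even — satisfied.
ΔS = 0: S: 1/2 → 1/2 — satisfied.
ΔL = 0, ±1 (not L=0↔0): L: 3 → 1, ΔL = -2 — violated.
ΔJ = 0, ±1 (not J=0↔0): J: 5/2 → 3/2, ΔJ = -1 — satisfied.

the ΔL = 0, ±1 rule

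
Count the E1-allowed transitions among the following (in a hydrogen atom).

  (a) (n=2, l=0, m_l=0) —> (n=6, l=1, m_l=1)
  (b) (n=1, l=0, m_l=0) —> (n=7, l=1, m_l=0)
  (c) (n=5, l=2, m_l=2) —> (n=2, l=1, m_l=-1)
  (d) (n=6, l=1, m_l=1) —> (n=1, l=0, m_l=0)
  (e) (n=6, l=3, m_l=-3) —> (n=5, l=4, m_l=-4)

4

(a) allowed
(b) allowed
(c) forbidden — Δm_l = -3 (E1 requires Δm_l = 0, ±1)
(d) allowed
(e) allowed
Total allowed: 4 of 5.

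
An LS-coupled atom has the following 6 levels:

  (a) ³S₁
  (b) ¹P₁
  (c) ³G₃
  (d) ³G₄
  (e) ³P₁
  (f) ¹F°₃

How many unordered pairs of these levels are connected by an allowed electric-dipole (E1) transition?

0

(a)–(b): forbidden (parity, ΔS).
(a)–(c): forbidden (parity, ΔL, ΔJ).
(a)–(d): forbidden (parity, ΔL, ΔJ).
(a)–(e): forbidden (parity).
(a)–(f): forbidden (ΔS, ΔL, ΔJ).
(b)–(c): forbidden (parity, ΔS, ΔL, ΔJ).
(b)–(d): forbidden (parity, ΔS, ΔL, ΔJ).
(b)–(e): forbidden (parity, ΔS).
(b)–(f): forbidden (ΔL, ΔJ).
(c)–(d): forbidden (parity).
(c)–(e): forbidden (parity, ΔL, ΔJ).
(c)–(f): forbidden (ΔS).
(d)–(e): forbidden (parity, ΔL, ΔJ).
(d)–(f): forbidden (ΔS).
(e)–(f): forbidden (ΔS, ΔL, ΔJ).
Allowed pairs: 0 of 15.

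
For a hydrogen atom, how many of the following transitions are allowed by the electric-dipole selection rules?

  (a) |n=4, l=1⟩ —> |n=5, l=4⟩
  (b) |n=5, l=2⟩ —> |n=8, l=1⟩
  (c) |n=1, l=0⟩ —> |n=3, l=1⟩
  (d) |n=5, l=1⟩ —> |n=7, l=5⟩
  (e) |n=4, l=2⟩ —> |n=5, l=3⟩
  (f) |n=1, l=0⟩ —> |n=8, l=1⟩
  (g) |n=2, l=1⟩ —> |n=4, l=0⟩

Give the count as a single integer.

5

(a) forbidden — Δl = +3 (E1 requires Δl = ±1)
(b) allowed
(c) allowed
(d) forbidden — Δl = +4 (E1 requires Δl = ±1)
(e) allowed
(f) allowed
(g) allowed
Total allowed: 5 of 7.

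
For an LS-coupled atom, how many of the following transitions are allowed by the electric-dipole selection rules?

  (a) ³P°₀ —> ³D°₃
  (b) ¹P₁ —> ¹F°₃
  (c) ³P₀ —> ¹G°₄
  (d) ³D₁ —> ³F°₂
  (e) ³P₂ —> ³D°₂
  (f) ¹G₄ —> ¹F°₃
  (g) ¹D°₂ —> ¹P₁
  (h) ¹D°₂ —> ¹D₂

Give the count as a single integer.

5

(a) forbidden (parity, ΔJ fail)
(b) forbidden (ΔL, ΔJ fail)
(c) forbidden (ΔS, ΔL, ΔJ fail)
(d) allowed
(e) allowed
(f) allowed
(g) allowed
(h) allowed
Total allowed: 5 of 8.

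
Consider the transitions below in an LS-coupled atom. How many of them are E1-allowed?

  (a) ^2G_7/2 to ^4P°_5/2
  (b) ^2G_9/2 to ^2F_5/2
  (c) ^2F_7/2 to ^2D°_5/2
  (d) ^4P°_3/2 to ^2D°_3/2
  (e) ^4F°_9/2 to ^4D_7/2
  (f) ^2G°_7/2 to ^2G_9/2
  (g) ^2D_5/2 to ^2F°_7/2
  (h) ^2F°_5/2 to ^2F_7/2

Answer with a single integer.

(a) forbidden (ΔS, ΔL fail)
(b) forbidden (parity, ΔJ fail)
(c) allowed
(d) forbidden (parity, ΔS fail)
(e) allowed
(f) allowed
(g) allowed
(h) allowed
Total allowed: 5 of 8.

5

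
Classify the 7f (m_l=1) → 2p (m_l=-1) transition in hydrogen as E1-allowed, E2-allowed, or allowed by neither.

E2

Δl = 1 − 3 = -2; l_i + l_f = 4.
Δm_l = -2.
E1 (Δl = ±1, |Δm_l| ≤ 1): not satisfied.
E2 (Δl = 0,±2, l_i+l_f ≥ 2, |Δm_l| ≤ 2): satisfied.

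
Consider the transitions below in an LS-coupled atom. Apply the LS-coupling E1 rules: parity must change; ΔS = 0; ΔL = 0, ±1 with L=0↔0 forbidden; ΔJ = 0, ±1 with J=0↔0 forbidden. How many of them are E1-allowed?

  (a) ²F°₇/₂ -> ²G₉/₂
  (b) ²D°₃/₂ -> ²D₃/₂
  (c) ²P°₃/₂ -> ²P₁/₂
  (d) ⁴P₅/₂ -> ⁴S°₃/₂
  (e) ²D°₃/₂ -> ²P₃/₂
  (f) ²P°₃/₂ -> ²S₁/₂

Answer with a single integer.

6

(a) allowed
(b) allowed
(c) allowed
(d) allowed
(e) allowed
(f) allowed
Total allowed: 6 of 6.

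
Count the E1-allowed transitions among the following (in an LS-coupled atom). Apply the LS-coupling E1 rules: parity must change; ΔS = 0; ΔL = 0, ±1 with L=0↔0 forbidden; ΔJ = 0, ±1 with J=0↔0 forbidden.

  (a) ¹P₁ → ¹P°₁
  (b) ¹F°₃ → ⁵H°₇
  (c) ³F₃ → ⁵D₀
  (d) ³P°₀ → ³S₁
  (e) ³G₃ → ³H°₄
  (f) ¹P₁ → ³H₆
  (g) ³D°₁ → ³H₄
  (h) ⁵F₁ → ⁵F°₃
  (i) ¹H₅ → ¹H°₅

4

(a) allowed
(b) forbidden (parity, ΔS, ΔL, ΔJ fail)
(c) forbidden (parity, ΔS, ΔJ fail)
(d) allowed
(e) allowed
(f) forbidden (parity, ΔS, ΔL, ΔJ fail)
(g) forbidden (ΔL, ΔJ fail)
(h) forbidden (ΔJ fails)
(i) allowed
Total allowed: 4 of 9.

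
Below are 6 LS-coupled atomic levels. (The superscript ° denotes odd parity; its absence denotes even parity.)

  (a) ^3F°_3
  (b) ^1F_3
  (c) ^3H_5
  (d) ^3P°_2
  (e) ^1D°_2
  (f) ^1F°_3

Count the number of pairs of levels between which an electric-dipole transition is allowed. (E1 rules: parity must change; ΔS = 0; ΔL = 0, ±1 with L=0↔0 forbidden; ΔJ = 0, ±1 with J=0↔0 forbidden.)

(a)–(b): forbidden (ΔS).
(a)–(c): forbidden (ΔL, ΔJ).
(a)–(d): forbidden (parity, ΔL).
(a)–(e): forbidden (parity, ΔS).
(a)–(f): forbidden (parity, ΔS).
(b)–(c): forbidden (parity, ΔS, ΔL, ΔJ).
(b)–(d): forbidden (ΔS, ΔL).
(b)–(e): allowed.
(b)–(f): allowed.
(c)–(d): forbidden (ΔL, ΔJ).
(c)–(e): forbidden (ΔS, ΔL, ΔJ).
(c)–(f): forbidden (ΔS, ΔL, ΔJ).
(d)–(e): forbidden (parity, ΔS).
(d)–(f): forbidden (parity, ΔS, ΔL).
(e)–(f): forbidden (parity).
Allowed pairs: 2 of 15.

2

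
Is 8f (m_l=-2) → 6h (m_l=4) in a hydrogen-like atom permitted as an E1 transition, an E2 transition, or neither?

Δl = 5 − 3 = +2; l_i + l_f = 8.
Δm_l = +6.
E1 (Δl = ±1, |Δm_l| ≤ 1): not satisfied.
E2 (Δl = 0,±2, l_i+l_f ≥ 2, |Δm_l| ≤ 2): not satisfied.

neither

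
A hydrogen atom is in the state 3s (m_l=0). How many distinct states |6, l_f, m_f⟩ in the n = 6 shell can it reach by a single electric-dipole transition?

3

E1 requires Δl = ±1, so l_f ∈ {-1, 1}; with 0 ≤ l_f ≤ n_f−1 = 5, the allowed l_f values are {1}.
For l_f = 1: m_f ∈ {m_i−1, m_i, m_i+1} ∩ [−1, 1] = {-1, 0, 1} → 3 states.
Total: 3.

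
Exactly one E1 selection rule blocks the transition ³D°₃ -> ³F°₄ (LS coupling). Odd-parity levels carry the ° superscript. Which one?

parity

Initial level: S=1, L=2, J=3, parity odd. Final level: S=1, L=3, J=4, parity odd.
ΔJ = 0, ±1 (not J=0↔0): J: 3 → 4, ΔJ = +1 — satisfied.
ΔL = 0, ±1 (not L=0↔0): L: 2 → 3, ΔL = +1 — satisfied.
ΔS = 0: S: 1 → 1 — satisfied.
Parity must change: odd → odd — violated.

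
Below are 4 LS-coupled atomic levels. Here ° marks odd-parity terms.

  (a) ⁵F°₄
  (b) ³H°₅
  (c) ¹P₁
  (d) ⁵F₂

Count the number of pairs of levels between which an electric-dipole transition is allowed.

(a)–(b): forbidden (parity, ΔS, ΔL).
(a)–(c): forbidden (ΔS, ΔL, ΔJ).
(a)–(d): forbidden (ΔJ).
(b)–(c): forbidden (ΔS, ΔL, ΔJ).
(b)–(d): forbidden (ΔS, ΔL, ΔJ).
(c)–(d): forbidden (parity, ΔS, ΔL).
Allowed pairs: 0 of 6.

0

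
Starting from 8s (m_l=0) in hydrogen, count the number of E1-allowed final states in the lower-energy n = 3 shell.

E1 requires Δl = ±1, so l_f ∈ {-1, 1}; with 0 ≤ l_f ≤ n_f−1 = 2, the allowed l_f values are {1}.
For l_f = 1: m_f ∈ {m_i−1, m_i, m_i+1} ∩ [−1, 1] = {-1, 0, 1} → 3 states.
Total: 3.

3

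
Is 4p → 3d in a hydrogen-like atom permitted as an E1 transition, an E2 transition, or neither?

Δl = 2 − 1 = +1; l_i + l_f = 3.
E1 (Δl = ±1): satisfied.
E2 (Δl = 0,±2, l_i+l_f ≥ 2): not satisfied.

E1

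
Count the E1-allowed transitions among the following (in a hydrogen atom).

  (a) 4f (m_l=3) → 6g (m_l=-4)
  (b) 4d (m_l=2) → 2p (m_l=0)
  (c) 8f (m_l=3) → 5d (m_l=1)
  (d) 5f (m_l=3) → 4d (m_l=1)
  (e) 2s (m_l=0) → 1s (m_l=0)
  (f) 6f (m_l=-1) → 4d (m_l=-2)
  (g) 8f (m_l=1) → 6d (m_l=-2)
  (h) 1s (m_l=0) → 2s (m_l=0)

1

(a) forbidden — Δm_l = -7 (E1 requires Δm_l = 0, ±1)
(b) forbidden — Δm_l = -2 (E1 requires Δm_l = 0, ±1)
(c) forbidden — Δm_l = -2 (E1 requires Δm_l = 0, ±1)
(d) forbidden — Δm_l = -2 (E1 requires Δm_l = 0, ±1)
(e) forbidden — Δl = +0 (E1 requires Δl = ±1)
(f) allowed
(g) forbidden — Δm_l = -3 (E1 requires Δm_l = 0, ±1)
(h) forbidden — Δl = +0 (E1 requires Δl = ±1)
Total allowed: 1 of 8.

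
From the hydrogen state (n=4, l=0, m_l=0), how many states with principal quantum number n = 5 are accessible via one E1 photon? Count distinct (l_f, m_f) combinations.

3

E1 requires Δl = ±1, so l_f ∈ {-1, 1}; with 0 ≤ l_f ≤ n_f−1 = 4, the allowed l_f values are {1}.
For l_f = 1: m_f ∈ {m_i−1, m_i, m_i+1} ∩ [−1, 1] = {-1, 0, 1} → 3 states.
Total: 3.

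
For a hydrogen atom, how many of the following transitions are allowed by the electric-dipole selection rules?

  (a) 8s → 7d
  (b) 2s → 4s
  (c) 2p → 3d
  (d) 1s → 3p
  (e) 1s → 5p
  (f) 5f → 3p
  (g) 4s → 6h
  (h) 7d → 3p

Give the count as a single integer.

4

(a) forbidden — Δl = +2 (E1 requires Δl = ±1)
(b) forbidden — Δl = +0 (E1 requires Δl = ±1)
(c) allowed
(d) allowed
(e) allowed
(f) forbidden — Δl = -2 (E1 requires Δl = ±1)
(g) forbidden — Δl = +5 (E1 requires Δl = ±1)
(h) allowed
Total allowed: 4 of 8.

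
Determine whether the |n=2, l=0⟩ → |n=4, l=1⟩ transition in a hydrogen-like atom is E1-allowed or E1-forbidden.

l: 0 → 1 (Δl = +1). Δl = ±1 passes.
All E1 selection rules are satisfied.

allowed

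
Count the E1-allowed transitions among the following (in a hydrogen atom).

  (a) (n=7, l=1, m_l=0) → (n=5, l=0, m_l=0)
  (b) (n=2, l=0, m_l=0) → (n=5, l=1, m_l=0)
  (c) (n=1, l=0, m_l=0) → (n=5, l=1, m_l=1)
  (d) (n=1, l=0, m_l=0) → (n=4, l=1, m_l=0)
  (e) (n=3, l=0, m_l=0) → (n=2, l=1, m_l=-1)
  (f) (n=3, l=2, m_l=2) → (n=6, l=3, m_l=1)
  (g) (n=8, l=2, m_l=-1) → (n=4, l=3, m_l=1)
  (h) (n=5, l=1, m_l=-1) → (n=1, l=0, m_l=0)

(a) allowed
(b) allowed
(c) allowed
(d) allowed
(e) allowed
(f) allowed
(g) forbidden — Δm_l = +2 (E1 requires Δm_l = 0, ±1)
(h) allowed
Total allowed: 7 of 8.

7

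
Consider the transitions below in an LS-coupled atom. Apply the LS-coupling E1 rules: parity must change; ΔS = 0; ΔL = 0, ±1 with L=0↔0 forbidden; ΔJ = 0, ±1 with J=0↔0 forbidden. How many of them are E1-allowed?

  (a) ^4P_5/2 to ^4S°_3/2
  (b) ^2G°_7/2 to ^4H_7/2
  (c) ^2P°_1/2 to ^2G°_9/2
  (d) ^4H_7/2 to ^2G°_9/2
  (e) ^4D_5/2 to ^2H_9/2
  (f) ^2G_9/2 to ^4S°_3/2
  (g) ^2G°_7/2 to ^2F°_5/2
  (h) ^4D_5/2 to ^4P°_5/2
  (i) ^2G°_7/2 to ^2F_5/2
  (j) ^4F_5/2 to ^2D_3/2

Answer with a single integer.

(a) allowed
(b) forbidden (ΔS fails)
(c) forbidden (parity, ΔL, ΔJ fail)
(d) forbidden (ΔS fails)
(e) forbidden (parity, ΔS, ΔL, ΔJ fail)
(f) forbidden (ΔS, ΔL, ΔJ fail)
(g) forbidden (parity fails)
(h) allowed
(i) allowed
(j) forbidden (parity, ΔS fail)
Total allowed: 3 of 10.

3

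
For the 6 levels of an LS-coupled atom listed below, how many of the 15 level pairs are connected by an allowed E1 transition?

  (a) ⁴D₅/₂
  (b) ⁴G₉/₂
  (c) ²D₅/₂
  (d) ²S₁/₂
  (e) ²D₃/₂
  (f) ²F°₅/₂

2

(a)–(b): forbidden (parity, ΔL, ΔJ).
(a)–(c): forbidden (parity, ΔS).
(a)–(d): forbidden (parity, ΔS, ΔL, ΔJ).
(a)–(e): forbidden (parity, ΔS).
(a)–(f): forbidden (ΔS).
(b)–(c): forbidden (parity, ΔS, ΔL, ΔJ).
(b)–(d): forbidden (parity, ΔS, ΔL, ΔJ).
(b)–(e): forbidden (parity, ΔS, ΔL, ΔJ).
(b)–(f): forbidden (ΔS, ΔJ).
(c)–(d): forbidden (parity, ΔL, ΔJ).
(c)–(e): forbidden (parity).
(c)–(f): allowed.
(d)–(e): forbidden (parity, ΔL).
(d)–(f): forbidden (ΔL, ΔJ).
(e)–(f): allowed.
Allowed pairs: 2 of 15.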